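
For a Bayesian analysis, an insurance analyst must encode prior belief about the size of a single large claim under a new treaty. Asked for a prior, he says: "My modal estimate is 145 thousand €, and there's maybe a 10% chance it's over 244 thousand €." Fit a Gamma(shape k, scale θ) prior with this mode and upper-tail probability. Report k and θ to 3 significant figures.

k ≈ 7.98, θ ≈ 20.8

Gamma(k,θ) with k>1 has mode (k−1)θ, so θ = 145/(k−1).
Need P(X < 244) = 0.9 with θ tied to k this way. Start at k = 2, θ = 145: P(X<244) ≈ 0.501.
Too low — raise k to concentrate. Iterating converges to k ≈ 7.98.
Then θ = 145/(7.98−1) ≈ 20.8.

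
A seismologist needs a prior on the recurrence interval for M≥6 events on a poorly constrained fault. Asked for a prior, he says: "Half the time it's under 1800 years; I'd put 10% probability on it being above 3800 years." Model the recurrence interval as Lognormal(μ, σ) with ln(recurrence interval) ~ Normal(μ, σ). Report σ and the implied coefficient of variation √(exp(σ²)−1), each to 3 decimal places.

σ ≈ 0.583, CV ≈ 0.636

If T ~ Lognormal(μ,σ) then ln T ~ Normal(μ,σ), so the p-quantile of ln T is μ + z_p·σ.
ln(1800) = 7.496 and ln(3800) = 8.243; z_{0.5} = 0, z_{0.9} = 1.282.
σ = (8.243 − 7.496)/(1.282 − (0)) = 0.583.
μ = 7.496 − (0)·0.583 = 7.496.
CV = √(exp(σ²)−1) = √(exp(0.3400)−1) = 0.636.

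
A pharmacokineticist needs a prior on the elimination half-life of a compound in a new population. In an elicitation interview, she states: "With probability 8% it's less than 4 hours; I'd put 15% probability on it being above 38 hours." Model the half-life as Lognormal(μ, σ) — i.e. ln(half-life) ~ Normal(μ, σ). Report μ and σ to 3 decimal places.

μ ≈ 2.682, σ ≈ 0.922

If T ~ Lognormal(μ,σ) then ln T ~ Normal(μ,σ), so the p-quantile of ln T is μ + z_p·σ.
ln(4) = 1.386 and ln(38) = 3.638; z_{0.08} = -1.405, z_{0.85} = 1.036.
σ = (3.638 − 1.386)/(1.036 − (-1.405)) = 0.922.
μ = 1.386 − (-1.405)·0.922 = 2.682.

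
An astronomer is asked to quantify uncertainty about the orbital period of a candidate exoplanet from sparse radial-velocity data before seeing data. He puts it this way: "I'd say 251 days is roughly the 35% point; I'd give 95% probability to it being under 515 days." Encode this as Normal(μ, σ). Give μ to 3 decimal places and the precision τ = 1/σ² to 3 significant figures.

For Normal(μ,σ), the p-quantile is μ + z_p·σ. Here z_{0.35} = -0.3853, z_{0.95} = 1.645.
So 251 = μ − 0.3853σ and 515 = μ + 1.645σ.
Subtracting: σ = (515 − 251)/(1.645 − (-0.3853)) = 130.038.
Then μ = 251 − (-0.3853)·130.038 = 301.106.
Precision τ = 1/σ² = 1/130² = 5.91e-05.

μ = 301.106, τ = 5.91e-05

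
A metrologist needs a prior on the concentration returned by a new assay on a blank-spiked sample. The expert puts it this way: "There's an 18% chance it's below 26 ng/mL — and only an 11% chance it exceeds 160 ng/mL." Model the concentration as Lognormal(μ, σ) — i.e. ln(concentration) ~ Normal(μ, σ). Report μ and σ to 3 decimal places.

If T ~ Lognormal(μ,σ) then ln T ~ Normal(μ,σ), so the p-quantile of ln T is μ + z_p·σ.
ln(26) = 3.258 and ln(160) = 5.075; z_{0.18} = -0.9154, z_{0.89} = 1.227.
σ = (5.075 − 3.258)/(1.227 − (-0.9154)) = 0.848.
μ = 3.258 − (-0.9154)·0.848 = 4.035.

μ ≈ 4.035, σ ≈ 0.848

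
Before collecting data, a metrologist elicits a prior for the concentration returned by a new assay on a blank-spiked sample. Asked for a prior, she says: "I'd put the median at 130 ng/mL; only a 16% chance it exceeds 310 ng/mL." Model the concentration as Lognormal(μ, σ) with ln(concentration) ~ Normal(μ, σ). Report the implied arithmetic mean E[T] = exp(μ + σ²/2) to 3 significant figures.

E[T] ≈ 190 ng/mL

If T ~ Lognormal(μ,σ) then ln T ~ Normal(μ,σ), so the p-quantile of ln T is μ + z_p·σ.
ln(130) = 4.868 and ln(310) = 5.737; z_{0.5} = 0, z_{0.84} = 0.9945.
σ = (5.737 − 4.868)/(0.9945 − (0)) = 0.874.
μ = 4.868 − (0)·0.874 = 4.868.
E[T] = exp(μ + σ²/2) = exp(4.868 + 0.3818) = 190 ng/mL.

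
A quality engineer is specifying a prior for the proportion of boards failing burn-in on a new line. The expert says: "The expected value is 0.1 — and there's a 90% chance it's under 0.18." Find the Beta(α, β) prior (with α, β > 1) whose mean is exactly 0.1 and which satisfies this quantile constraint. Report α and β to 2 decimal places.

With mean 0.1 fixed, write α = 0.1s, β = 0.9s where s = α+β.
Need P(θ < 0.18) = 0.9 under Beta(0.1s, 0.9s). Normal approximation: (q−m)/√(m(1−m)/s) ≈ z_{0.9} = 1.28, so s ≈ 0.1·0.9·(1.28)²/(0.18−0.1)² = 23.1.
At s = 23.1: P(θ<0.18) ≈ 0.893. Adjusting to match 0.9 gives s ≈ 25.19.
So α = 0.1·25.19 ≈ 2.52, β = 0.9·25.19 ≈ 22.67.

α ≈ 2.52, β ≈ 22.67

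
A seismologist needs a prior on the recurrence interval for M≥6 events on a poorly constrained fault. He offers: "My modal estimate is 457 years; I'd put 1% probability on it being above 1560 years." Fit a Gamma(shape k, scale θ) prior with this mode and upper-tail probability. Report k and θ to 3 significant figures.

k ≈ 3.89, θ ≈ 158

Gamma(k,θ) with k>1 has mode (k−1)θ, so θ = 457/(k−1).
Need P(X < 1560) = 0.99 with θ tied to k this way. Start at k = 2, θ = 457: P(X<1560) ≈ 0.855.
Too low — raise k to concentrate. Iterating converges to k ≈ 3.89.
Then θ = 457/(3.89−1) ≈ 158.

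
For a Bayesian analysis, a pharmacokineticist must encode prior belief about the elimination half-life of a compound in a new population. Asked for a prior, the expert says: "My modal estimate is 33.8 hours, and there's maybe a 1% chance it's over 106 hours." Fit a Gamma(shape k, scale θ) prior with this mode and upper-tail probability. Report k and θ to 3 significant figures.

Gamma(k,θ) with k>1 has mode (k−1)θ, so θ = 33.8/(k−1).
Need P(X < 106) = 0.99 with θ tied to k this way. Start at k = 2, θ = 33.8: P(X<106) ≈ 0.820.
Too low — raise k to concentrate. Iterating converges to k ≈ 4.41.
Then θ = 33.8/(4.41−1) ≈ 9.92.

k ≈ 4.41, θ ≈ 9.92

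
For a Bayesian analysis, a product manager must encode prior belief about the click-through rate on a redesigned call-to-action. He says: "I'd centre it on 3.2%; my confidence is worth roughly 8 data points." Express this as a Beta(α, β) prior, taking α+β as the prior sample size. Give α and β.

α = 0.256, β = 7.744

Under the effective-sample-size interpretation, Beta(α, β) has prior mean α/(α+β) and prior sample size α+β.
So α+β = 8 and α/(α+β) = 0.032, giving α = 0.032·8 = 0.256 and β = 8 − 0.256 = 7.744.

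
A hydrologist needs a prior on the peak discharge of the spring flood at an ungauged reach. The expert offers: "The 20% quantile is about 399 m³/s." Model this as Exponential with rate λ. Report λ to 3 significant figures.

λ ≈ 0.000559

P(T < 399.0) = 1 − e^(−λ·399.0) = 0.2, so λ = −ln(1−0.2)/399.0 = −ln(0.8)/399.0 = 0.000559.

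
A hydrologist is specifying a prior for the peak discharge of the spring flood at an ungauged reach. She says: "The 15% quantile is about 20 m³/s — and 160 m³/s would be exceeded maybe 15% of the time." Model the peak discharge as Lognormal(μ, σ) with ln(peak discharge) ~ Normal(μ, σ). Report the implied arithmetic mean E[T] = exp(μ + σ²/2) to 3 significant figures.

If T ~ Lognormal(μ,σ) then ln T ~ Normal(μ,σ), so the p-quantile of ln T is μ + z_p·σ.
ln(20) = 2.996 and ln(160) = 5.075; z_{0.15} = -1.036, z_{0.85} = 1.036.
σ = (5.075 − 2.996)/(1.036 − (-1.036)) = 1.003.
μ = 2.996 − (-1.036)·1.003 = 4.035.
E[T] = exp(μ + σ²/2) = exp(4.035 + 0.5032) = 93.6 m³/s.

E[T] ≈ 93.6 m³/s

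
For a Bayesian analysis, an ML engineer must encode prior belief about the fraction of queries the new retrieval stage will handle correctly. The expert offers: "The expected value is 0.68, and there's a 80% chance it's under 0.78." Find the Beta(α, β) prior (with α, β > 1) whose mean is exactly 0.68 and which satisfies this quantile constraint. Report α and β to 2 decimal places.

With mean 0.68 fixed, write α = 0.68s, β = 0.32s where s = α+β.
Need P(θ < 0.78) = 0.8 under Beta(0.68s, 0.32s). Normal approximation: (q−m)/√(m(1−m)/s) ≈ z_{0.8} = 0.842, so s ≈ 0.68·0.32·(0.842)²/(0.78−0.68)² = 15.4.
At s = 15.4: P(θ<0.78) ≈ 0.795. Adjusting to match 0.8 gives s ≈ 15.96.
So α = 0.68·15.96 ≈ 10.85, β = 0.32·15.96 ≈ 5.11.

α ≈ 10.85, β ≈ 5.11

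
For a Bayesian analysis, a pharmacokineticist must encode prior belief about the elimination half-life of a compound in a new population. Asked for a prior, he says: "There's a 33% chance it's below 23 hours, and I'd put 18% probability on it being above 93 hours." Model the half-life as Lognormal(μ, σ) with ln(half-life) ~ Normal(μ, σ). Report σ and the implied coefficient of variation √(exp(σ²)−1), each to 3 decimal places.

If T ~ Lognormal(μ,σ) then ln T ~ Normal(μ,σ), so the p-quantile of ln T is μ + z_p·σ.
ln(23) = 3.135 and ln(93) = 4.533; z_{0.33} = -0.4399, z_{0.82} = 0.9154.
σ = (4.533 − 3.135)/(0.9154 − (-0.4399)) = 1.031.
μ = 3.135 − (-0.4399)·1.031 = 3.589.
CV = √(exp(σ²)−1) = √(exp(1.0627)−1) = 1.376.

σ ≈ 1.031, CV ≈ 1.376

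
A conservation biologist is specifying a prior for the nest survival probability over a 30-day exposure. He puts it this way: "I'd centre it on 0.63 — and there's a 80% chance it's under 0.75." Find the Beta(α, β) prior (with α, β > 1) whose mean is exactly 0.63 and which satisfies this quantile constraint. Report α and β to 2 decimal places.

With mean 0.63 fixed, write α = 0.63s, β = 0.37s where s = α+β.
Need P(θ < 0.75) = 0.8 under Beta(0.63s, 0.37s). Normal approximation: (q−m)/√(m(1−m)/s) ≈ z_{0.8} = 0.842, so s ≈ 0.63·0.37·(0.842)²/(0.75−0.63)² = 11.5.
At s = 11.5: P(θ<0.75) ≈ 0.795. Adjusting to match 0.8 gives s ≈ 11.85.
So α = 0.63·11.85 ≈ 7.47, β = 0.37·11.85 ≈ 4.39.

α ≈ 7.47, β ≈ 4.39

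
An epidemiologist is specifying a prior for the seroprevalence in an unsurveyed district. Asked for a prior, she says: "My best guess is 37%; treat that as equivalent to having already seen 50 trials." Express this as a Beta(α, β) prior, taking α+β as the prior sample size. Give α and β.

Under the effective-sample-size interpretation, Beta(α, β) has prior mean α/(α+β) and prior sample size α+β.
So α+β = 50 and α/(α+β) = 0.37, giving α = 0.37·50 = 18.5 and β = 50 − 18.5 = 31.5.

α = 18.5, β = 31.5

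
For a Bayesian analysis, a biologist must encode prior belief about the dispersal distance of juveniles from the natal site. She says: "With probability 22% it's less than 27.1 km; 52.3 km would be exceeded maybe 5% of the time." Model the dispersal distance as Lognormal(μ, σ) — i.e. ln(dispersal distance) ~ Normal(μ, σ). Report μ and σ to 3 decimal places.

If T ~ Lognormal(μ,σ) then ln T ~ Normal(μ,σ), so the p-quantile of ln T is μ + z_p·σ.
ln(27.1) = 3.3 and ln(52.3) = 3.957; z_{0.22} = -0.7722, z_{0.95} = 1.645.
σ = (3.957 − 3.3)/(1.645 − (-0.7722)) = 0.272.
μ = 3.3 − (-0.7722)·0.272 = 3.510.

μ ≈ 3.510, σ ≈ 0.272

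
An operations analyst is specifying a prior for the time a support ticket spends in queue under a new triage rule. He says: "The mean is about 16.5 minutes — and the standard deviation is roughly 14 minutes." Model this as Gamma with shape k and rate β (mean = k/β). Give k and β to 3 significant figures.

k ≈ 1.39, β ≈ 0.0842

For Gamma(k, rate β): mean = k/β, variance = k/β², so CV = 1/√k.
CV = SD/mean = 14/16.5 = 0.8485, hence k = 1/CV² = 1.39.
Then β = k/mean = 1.39/16.5 = 0.0842.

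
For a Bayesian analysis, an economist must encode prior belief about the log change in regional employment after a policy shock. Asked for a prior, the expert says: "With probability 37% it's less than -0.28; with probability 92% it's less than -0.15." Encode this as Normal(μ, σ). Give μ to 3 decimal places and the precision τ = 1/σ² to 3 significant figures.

μ = -0.255, τ = 179

For Normal(μ,σ), the p-quantile is μ + z_p·σ. Here z_{0.37} = -0.3319, z_{0.92} = 1.405.
So -0.28 = μ − 0.3319σ and -0.15 = μ + 1.405σ.
Subtracting: σ = (-0.15 − -0.28)/(1.405 − (-0.3319)) = 0.075.
Then μ = -0.28 − (-0.3319)·0.075 = -0.255.
Precision τ = 1/σ² = 1/0.07484² = 179.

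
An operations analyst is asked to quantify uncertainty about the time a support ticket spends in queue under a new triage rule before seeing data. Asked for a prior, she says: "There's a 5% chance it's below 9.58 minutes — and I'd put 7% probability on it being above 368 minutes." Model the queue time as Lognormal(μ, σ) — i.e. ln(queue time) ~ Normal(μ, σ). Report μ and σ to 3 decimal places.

μ ≈ 4.183, σ ≈ 1.169

If T ~ Lognormal(μ,σ) then ln T ~ Normal(μ,σ), so the p-quantile of ln T is μ + z_p·σ.
ln(9.58) = 2.26 and ln(368) = 5.908; z_{0.05} = -1.645, z_{0.93} = 1.476.
σ = (5.908 − 2.26)/(1.476 − (-1.645)) = 1.169.
μ = 2.26 − (-1.645)·1.169 = 4.183.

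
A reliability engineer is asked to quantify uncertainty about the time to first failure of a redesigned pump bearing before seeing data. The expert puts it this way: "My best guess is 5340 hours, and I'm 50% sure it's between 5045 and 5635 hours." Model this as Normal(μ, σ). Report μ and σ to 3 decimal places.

μ = 5340.000, σ = 437.368

A symmetric 50% interval runs μ ± z·σ with z = 0.6745.
Half-width = 295, so σ = 295/0.6745 = 437.368.
μ is the stated best guess, 5340.000.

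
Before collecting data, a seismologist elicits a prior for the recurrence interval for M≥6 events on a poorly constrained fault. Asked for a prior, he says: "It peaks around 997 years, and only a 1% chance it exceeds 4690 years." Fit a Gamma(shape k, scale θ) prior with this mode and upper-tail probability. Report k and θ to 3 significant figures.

Gamma(k,θ) with k>1 has mode (k−1)θ, so θ = 997/(k−1).
Need P(X < 4690) = 0.99 with θ tied to k this way. Start at k = 2, θ = 997: P(X<4690) ≈ 0.948.
Too low — raise k to concentrate. Iterating converges to k ≈ 2.66.
Then θ = 997/(2.66−1) ≈ 599.

k ≈ 2.66, θ ≈ 599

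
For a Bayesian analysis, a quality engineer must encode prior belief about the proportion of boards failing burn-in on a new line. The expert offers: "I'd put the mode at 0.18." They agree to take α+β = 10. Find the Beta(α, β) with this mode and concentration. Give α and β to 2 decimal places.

For α,β > 1 the Beta mode is (α−1)/(α+β−2). With α+β = 10, the mode is (α−1)/8.
Set (α−1)/8 = 0.18 → α = 1 + 0.18·8 = 2.44.
β = 10 − α = 7.56.

α = 2.44, β = 7.56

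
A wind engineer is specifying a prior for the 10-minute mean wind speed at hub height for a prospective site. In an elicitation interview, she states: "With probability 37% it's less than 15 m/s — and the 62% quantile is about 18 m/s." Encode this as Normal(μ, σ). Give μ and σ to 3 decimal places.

μ = 16.562, σ = 4.707

For Normal(μ,σ), the p-quantile is μ + z_p·σ. Here z_{0.37} = -0.3319, z_{0.62} = 0.3055.
So 15 = μ − 0.3319σ and 18 = μ + 0.3055σ.
Subtracting: σ = (18 − 15)/(0.3055 − (-0.3319)) = 4.707.
Then μ = 15 − (-0.3319)·4.707 = 16.562.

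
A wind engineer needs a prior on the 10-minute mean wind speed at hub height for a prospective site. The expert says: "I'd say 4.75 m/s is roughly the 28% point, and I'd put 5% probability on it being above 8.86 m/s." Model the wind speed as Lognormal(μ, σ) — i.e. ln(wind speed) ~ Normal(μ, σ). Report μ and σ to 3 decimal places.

If T ~ Lognormal(μ,σ) then ln T ~ Normal(μ,σ), so the p-quantile of ln T is μ + z_p·σ.
ln(4.75) = 1.558 and ln(8.86) = 2.182; z_{0.28} = -0.5828, z_{0.95} = 1.645.
σ = (2.182 − 1.558)/(1.645 − (-0.5828)) = 0.280.
μ = 1.558 − (-0.5828)·0.280 = 1.721.

μ ≈ 1.721, σ ≈ 0.280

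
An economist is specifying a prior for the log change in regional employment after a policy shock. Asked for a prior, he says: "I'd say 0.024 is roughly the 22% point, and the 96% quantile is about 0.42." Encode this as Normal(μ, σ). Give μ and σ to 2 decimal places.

μ = 0.15, σ = 0.16

For Normal(μ,σ), the p-quantile is μ + z_p·σ. Here z_{0.22} = -0.7722, z_{0.96} = 1.751.
So 0.024 = μ − 0.7722σ and 0.42 = μ + 1.751σ.
Subtracting: σ = (0.42 − 0.024)/(1.751 − (-0.7722)) = 0.16.
Then μ = 0.024 − (-0.7722)·0.16 = 0.15.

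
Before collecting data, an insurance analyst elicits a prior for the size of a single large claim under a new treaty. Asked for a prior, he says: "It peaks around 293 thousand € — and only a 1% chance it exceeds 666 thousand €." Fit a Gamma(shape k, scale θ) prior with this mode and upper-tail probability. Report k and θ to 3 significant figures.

k ≈ 8.1, θ ≈ 41.2

Gamma(k,θ) with k>1 has mode (k−1)θ, so θ = 293/(k−1).
Need P(X < 666) = 0.99 with θ tied to k this way. Start at k = 2, θ = 293: P(X<666) ≈ 0.663.
Too low — raise k to concentrate. Iterating converges to k ≈ 8.1.
Then θ = 293/(8.1−1) ≈ 41.2.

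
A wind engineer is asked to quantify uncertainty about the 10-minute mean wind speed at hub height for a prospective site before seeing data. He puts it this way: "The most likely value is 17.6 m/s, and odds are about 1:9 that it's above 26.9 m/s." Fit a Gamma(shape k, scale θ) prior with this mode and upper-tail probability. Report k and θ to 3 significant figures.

k ≈ 11.4, θ ≈ 1.7

Gamma(k,θ) with k>1 has mode (k−1)θ, so θ = 17.6/(k−1).
Need P(X < 26.9) = 0.9 with θ tied to k this way. Start at k = 2, θ = 17.6: P(X<26.9) ≈ 0.452.
Too low — raise k to concentrate. Iterating converges to k ≈ 11.4.
Then θ = 17.6/(11.4−1) ≈ 1.7.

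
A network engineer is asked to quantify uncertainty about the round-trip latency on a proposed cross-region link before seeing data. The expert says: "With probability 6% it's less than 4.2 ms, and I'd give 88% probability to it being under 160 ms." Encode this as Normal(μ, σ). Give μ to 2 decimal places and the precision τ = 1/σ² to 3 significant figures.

For Normal(μ,σ), the p-quantile is μ + z_p·σ. Here z_{0.06} = -1.555, z_{0.88} = 1.175.
So 4.2 = μ − 1.555σ and 160 = μ + 1.175σ.
Subtracting: σ = (160 − 4.2)/(1.175 − (-1.555)) = 57.07.
Then μ = 4.2 − (-1.555)·57.07 = 92.94.
Precision τ = 1/σ² = 1/57.07² = 0.000307.

μ = 92.94, τ = 0.000307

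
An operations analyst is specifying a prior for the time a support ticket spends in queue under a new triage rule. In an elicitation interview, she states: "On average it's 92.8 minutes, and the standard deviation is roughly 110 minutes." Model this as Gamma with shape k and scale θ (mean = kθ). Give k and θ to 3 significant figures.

For Gamma(k, scale θ): mean = kθ, variance = kθ², so CV = 1/√k.
CV = SD/mean = 110/92.8 = 1.185, hence k = 1/CV² = 0.712.
Then θ = mean/k = 92.8/0.712 = 130.

k ≈ 0.712, θ ≈ 130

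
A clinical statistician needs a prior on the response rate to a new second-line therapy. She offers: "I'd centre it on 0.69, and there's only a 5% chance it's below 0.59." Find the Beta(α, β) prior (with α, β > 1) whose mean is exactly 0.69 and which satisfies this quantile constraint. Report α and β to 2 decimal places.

With mean 0.69 fixed, write α = 0.69s, β = 0.31s where s = α+β.
Need P(θ < 0.59) = 0.05 under Beta(0.69s, 0.31s). Normal approximation: (q−m)/√(m(1−m)/s) ≈ z_{0.05} = -1.64, so s ≈ 0.69·0.31·(-1.64)²/(0.59−0.69)² = 57.9.
At s = 57.9: P(θ<0.59) ≈ 0.055. Adjusting to match 0.05 gives s ≈ 61.19.
So α = 0.69·61.19 ≈ 42.22, β = 0.31·61.19 ≈ 18.97.

α ≈ 42.22, β ≈ 18.97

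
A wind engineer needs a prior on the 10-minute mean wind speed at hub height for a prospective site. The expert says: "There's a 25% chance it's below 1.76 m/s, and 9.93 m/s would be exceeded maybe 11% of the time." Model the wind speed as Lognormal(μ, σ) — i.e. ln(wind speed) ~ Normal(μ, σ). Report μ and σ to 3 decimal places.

If T ~ Lognormal(μ,σ) then ln T ~ Normal(μ,σ), so the p-quantile of ln T is μ + z_p·σ.
ln(1.76) = 0.5653 and ln(9.93) = 2.296; z_{0.25} = -0.6745, z_{0.89} = 1.227.
σ = (2.296 − 0.5653)/(1.227 − (-0.6745)) = 0.910.
μ = 0.5653 − (-0.6745)·0.910 = 1.179.

μ ≈ 1.179, σ ≈ 0.910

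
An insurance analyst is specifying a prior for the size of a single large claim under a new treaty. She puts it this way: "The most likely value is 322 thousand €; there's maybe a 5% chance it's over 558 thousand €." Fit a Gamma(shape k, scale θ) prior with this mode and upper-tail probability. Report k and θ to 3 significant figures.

Gamma(k,θ) with k>1 has mode (k−1)θ, so θ = 322/(k−1).
Need P(X < 558) = 0.95 with θ tied to k this way. Start at k = 2, θ = 322: P(X<558) ≈ 0.517.
Too low — raise k to concentrate. Iterating converges to k ≈ 10.2.
Then θ = 322/(10.2−1) ≈ 34.9.

k ≈ 10.2, θ ≈ 34.9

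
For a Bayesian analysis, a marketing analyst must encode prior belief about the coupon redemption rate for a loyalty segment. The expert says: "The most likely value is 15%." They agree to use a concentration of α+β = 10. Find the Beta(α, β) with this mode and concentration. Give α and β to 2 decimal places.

α = 2.20, β = 7.80

For α,β > 1 the Beta mode is (α−1)/(α+β−2). With α+β = 10, the mode is (α−1)/8.
Set (α−1)/8 = 0.15 → α = 1 + 0.15·8 = 2.20.
β = 10 − α = 7.80.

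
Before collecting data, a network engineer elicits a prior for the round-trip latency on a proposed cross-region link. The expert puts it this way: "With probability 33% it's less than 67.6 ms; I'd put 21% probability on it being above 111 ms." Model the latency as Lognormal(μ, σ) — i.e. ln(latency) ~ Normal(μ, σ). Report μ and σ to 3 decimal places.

If T ~ Lognormal(μ,σ) then ln T ~ Normal(μ,σ), so the p-quantile of ln T is μ + z_p·σ.
ln(67.6) = 4.214 and ln(111) = 4.71; z_{0.33} = -0.4399, z_{0.79} = 0.8064.
σ = (4.71 − 4.214)/(0.8064 − (-0.4399)) = 0.398.
μ = 4.214 − (-0.4399)·0.398 = 4.389.

μ ≈ 4.389, σ ≈ 0.398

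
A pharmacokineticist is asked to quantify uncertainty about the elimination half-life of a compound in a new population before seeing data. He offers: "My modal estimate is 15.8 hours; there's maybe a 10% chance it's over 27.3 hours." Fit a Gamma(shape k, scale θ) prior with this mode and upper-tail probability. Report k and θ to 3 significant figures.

k ≈ 7.34, θ ≈ 2.49

Gamma(k,θ) with k>1 has mode (k−1)θ, so θ = 15.8/(k−1).
Need P(X < 27.3) = 0.9 with θ tied to k this way. Start at k = 2, θ = 15.8: P(X<27.3) ≈ 0.515.
Too low — raise k to concentrate. Iterating converges to k ≈ 7.34.
Then θ = 15.8/(7.34−1) ≈ 2.49.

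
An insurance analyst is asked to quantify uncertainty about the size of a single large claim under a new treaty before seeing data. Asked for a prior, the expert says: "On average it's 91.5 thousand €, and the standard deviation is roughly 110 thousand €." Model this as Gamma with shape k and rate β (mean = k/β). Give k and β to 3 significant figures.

k ≈ 0.692, β ≈ 0.00756

For Gamma(k, rate β): mean = k/β, variance = k/β², so CV = 1/√k.
CV = SD/mean = 110/91.5 = 1.202, hence k = 1/CV² = 0.692.
Then β = k/mean = 0.692/91.5 = 0.00756.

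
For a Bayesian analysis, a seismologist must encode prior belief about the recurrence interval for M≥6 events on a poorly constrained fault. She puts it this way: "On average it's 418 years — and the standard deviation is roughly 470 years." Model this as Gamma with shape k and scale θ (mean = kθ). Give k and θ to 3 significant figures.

k ≈ 0.791, θ ≈ 528

For Gamma(k, scale θ): mean = kθ, variance = kθ², so CV = 1/√k.
CV = SD/mean = 470/418 = 1.124, hence k = 1/CV² = 0.791.
Then θ = mean/k = 418/0.791 = 528.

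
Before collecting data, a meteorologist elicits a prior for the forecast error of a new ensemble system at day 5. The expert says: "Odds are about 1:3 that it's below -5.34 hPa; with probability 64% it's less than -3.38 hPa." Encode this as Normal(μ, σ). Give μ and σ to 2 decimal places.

The p-quantile of Normal(μ,σ) is μ + z_p·σ, with z_{0.25} = -0.6745 and z_{0.64} = 0.3585.
Eliminate σ: μ = (z₂·x₁ − z₁·x₂)/(z₂ − z₁) = (0.3585·-5.34 − (-0.6745)·-3.38)/1.033 = -4.06.
Then σ = (x₂ − x₁)/(z₂ − z₁) = (-3.38 − -5.34)/1.033 = 1.90.

μ = -4.06, σ = 1.90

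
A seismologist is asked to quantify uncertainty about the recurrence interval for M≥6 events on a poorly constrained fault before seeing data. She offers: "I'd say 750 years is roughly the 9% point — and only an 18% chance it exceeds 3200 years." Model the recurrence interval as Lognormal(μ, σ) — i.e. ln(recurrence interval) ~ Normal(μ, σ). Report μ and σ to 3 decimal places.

If T ~ Lognormal(μ,σ) then ln T ~ Normal(μ,σ), so the p-quantile of ln T is μ + z_p·σ.
ln(750) = 6.62 and ln(3200) = 8.071; z_{0.09} = -1.341, z_{0.82} = 0.9154.
σ = (8.071 − 6.62)/(0.9154 − (-1.341)) = 0.643.
μ = 6.62 − (-1.341)·0.643 = 7.482.

μ ≈ 7.482, σ ≈ 0.643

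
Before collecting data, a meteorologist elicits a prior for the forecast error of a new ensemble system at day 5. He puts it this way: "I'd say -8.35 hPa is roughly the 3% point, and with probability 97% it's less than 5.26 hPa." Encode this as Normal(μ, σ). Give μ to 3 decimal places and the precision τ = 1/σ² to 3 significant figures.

The p-quantile of Normal(μ,σ) is μ + z_p·σ, with z_{0.03} = -1.881 and z_{0.97} = 1.881.
Eliminate σ: μ = (z₂·x₁ − z₁·x₂)/(z₂ − z₁) = (1.881·-8.35 − (-1.881)·5.26)/3.762 = -1.545.
Then σ = (x₂ − x₁)/(z₂ − z₁) = (5.26 − -8.35)/3.762 = 3.618.
Precision τ = 1/σ² = 1/3.618² = 0.0764.

μ = -1.545, τ = 0.0764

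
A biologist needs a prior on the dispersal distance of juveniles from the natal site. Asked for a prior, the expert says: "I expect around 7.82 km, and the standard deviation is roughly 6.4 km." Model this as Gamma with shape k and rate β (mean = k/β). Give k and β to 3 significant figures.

k ≈ 1.49, β ≈ 0.191

For Gamma(k, rate β): mean = k/β, variance = k/β², so CV = 1/√k.
CV = SD/mean = 6.4/7.82 = 0.8184, hence k = 1/CV² = 1.49.
Then β = k/mean = 1.49/7.82 = 0.191.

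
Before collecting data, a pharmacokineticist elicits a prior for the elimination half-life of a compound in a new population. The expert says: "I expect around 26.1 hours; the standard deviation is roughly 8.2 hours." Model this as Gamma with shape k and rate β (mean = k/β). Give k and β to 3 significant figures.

For Gamma(k, rate β): mean = k/β, variance = k/β², so CV = 1/√k.
CV = SD/mean = 8.2/26.1 = 0.3142, hence k = 1/CV² = 10.1.
Then β = k/mean = 10.1/26.1 = 0.388.

k ≈ 10.1, β ≈ 0.388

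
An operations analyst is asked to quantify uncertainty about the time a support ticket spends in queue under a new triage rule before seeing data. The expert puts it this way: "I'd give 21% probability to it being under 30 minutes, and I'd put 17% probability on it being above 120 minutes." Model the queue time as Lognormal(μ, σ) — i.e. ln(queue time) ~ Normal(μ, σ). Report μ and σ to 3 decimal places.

If T ~ Lognormal(μ,σ) then ln T ~ Normal(μ,σ), so the p-quantile of ln T is μ + z_p·σ.
ln(30) = 3.401 and ln(120) = 4.787; z_{0.21} = -0.8064, z_{0.83} = 0.9542.
σ = (4.787 − 3.401)/(0.9542 − (-0.8064)) = 0.787.
μ = 3.401 − (-0.8064)·0.787 = 4.036.

μ ≈ 4.036, σ ≈ 0.787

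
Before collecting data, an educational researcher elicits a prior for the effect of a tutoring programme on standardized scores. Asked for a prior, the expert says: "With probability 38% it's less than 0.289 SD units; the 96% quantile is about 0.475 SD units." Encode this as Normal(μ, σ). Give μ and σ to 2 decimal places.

μ = 0.32, σ = 0.09

The p-quantile of Normal(μ,σ) is μ + z_p·σ, with z_{0.38} = -0.3055 and z_{0.96} = 1.751.
Eliminate σ: μ = (z₂·x₁ − z₁·x₂)/(z₂ − z₁) = (1.751·0.289 − (-0.3055)·0.475)/2.056 = 0.32.
Then σ = (x₂ − x₁)/(z₂ − z₁) = (0.475 − 0.289)/2.056 = 0.09.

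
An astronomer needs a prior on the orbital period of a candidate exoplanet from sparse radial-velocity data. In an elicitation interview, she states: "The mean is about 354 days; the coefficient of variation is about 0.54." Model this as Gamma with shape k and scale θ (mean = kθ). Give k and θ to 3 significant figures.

For Gamma(k, scale θ): mean = kθ, variance = kθ², so CV = 1/√k.
CV = 0.54, hence k = 1/CV² = 3.43.
Then θ = mean/k = 354/3.43 = 103.

k ≈ 3.43, θ ≈ 103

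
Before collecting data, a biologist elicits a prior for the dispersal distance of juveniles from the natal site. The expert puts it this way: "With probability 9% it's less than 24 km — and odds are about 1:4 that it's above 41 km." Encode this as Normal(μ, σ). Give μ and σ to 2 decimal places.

μ = 34.44, σ = 7.79

The p-quantile of Normal(μ,σ) is μ + z_p·σ, with z_{0.09} = -1.341 and z_{0.8} = 0.8416.
Eliminate σ: μ = (z₂·x₁ − z₁·x₂)/(z₂ − z₁) = (0.8416·24 − (-1.341)·41)/2.182 = 34.44.
Then σ = (x₂ − x₁)/(z₂ − z₁) = (41 − 24)/2.182 = 7.79.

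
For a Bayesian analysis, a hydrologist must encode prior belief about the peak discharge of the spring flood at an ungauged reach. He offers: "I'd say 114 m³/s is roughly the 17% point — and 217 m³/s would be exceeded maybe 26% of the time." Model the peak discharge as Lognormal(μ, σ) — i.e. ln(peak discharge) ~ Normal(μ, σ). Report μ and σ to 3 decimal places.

If T ~ Lognormal(μ,σ) then ln T ~ Normal(μ,σ), so the p-quantile of ln T is μ + z_p·σ.
ln(114) = 4.736 and ln(217) = 5.38; z_{0.17} = -0.9542, z_{0.74} = 0.6433.
σ = (5.38 − 4.736)/(0.6433 − (-0.9542)) = 0.403.
μ = 4.736 − (-0.9542)·0.403 = 5.121.

μ ≈ 5.121, σ ≈ 0.403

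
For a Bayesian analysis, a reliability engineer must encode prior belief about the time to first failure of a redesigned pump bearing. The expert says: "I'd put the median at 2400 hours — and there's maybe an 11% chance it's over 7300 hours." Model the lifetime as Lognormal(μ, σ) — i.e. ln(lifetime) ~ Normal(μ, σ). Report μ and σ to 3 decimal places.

If T ~ Lognormal(μ,σ) then ln T ~ Normal(μ,σ), so the p-quantile of ln T is μ + z_p·σ.
ln(2400) = 7.783 and ln(7300) = 8.896; z_{0.5} = 0, z_{0.89} = 1.227.
σ = (8.896 − 7.783)/(1.227 − (0)) = 0.907.
μ = 7.783 − (0)·0.907 = 7.783.

μ ≈ 7.783, σ ≈ 0.907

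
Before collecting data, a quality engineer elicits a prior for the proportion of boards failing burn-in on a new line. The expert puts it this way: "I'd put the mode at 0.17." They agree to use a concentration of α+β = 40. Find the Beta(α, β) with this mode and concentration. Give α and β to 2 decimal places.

α = 7.46, β = 32.54

For α,β > 1 the Beta mode is (α−1)/(α+β−2). With α+β = 40, the mode is (α−1)/38.
Set (α−1)/38 = 0.17 → α = 1 + 0.17·38 = 7.46.
β = 40 − α = 32.54.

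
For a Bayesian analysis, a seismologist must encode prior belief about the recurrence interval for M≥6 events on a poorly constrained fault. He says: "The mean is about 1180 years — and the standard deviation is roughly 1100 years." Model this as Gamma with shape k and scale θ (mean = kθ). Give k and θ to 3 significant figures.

For Gamma(k, scale θ): mean = kθ, variance = kθ², so CV = 1/√k.
CV = SD/mean = 1100/1180 = 0.9322, hence k = 1/CV² = 1.15.
Then θ = mean/k = 1180/1.15 = 1030.

k ≈ 1.15, θ ≈ 1030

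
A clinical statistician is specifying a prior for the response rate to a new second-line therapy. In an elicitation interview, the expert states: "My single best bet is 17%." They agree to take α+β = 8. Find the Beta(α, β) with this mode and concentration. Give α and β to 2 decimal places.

For α,β > 1 the Beta mode is (α−1)/(α+β−2). With α+β = 8, the mode is (α−1)/6.
Set (α−1)/6 = 0.17 → α = 1 + 0.17·6 = 2.02.
β = 8 − α = 5.98.

α = 2.02, β = 5.98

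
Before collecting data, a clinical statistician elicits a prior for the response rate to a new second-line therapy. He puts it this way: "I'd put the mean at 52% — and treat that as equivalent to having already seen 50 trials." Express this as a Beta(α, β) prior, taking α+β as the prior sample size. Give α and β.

Under the effective-sample-size interpretation, Beta(α, β) has prior mean α/(α+β) and prior sample size α+β.
So α+β = 50 and α/(α+β) = 0.52, giving α = 0.52·50 = 26 and β = 50 − 26 = 24.

α = 26, β = 24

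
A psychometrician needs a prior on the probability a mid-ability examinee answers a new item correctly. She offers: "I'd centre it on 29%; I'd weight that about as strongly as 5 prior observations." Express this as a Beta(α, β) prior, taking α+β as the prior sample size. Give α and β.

α = 1.45, β = 3.55

Under the effective-sample-size interpretation, Beta(α, β) has prior mean α/(α+β) and prior sample size α+β.
So α+β = 5 and α/(α+β) = 0.29, giving α = 0.29·5 = 1.45 and β = 5 − 1.45 = 3.55.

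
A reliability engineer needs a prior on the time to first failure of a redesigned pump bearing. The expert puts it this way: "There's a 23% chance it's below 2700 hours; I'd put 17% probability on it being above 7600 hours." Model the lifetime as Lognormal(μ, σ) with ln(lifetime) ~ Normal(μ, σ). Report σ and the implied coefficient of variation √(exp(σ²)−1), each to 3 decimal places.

If T ~ Lognormal(μ,σ) then ln T ~ Normal(μ,σ), so the p-quantile of ln T is μ + z_p·σ.
ln(2700) = 7.901 and ln(7600) = 8.936; z_{0.23} = -0.7388, z_{0.83} = 0.9542.
σ = (8.936 − 7.901)/(0.9542 − (-0.7388)) = 0.611.
μ = 7.901 − (-0.7388)·0.611 = 8.353.
CV = √(exp(σ²)−1) = √(exp(0.3737)−1) = 0.673.

σ ≈ 0.611, CV ≈ 0.673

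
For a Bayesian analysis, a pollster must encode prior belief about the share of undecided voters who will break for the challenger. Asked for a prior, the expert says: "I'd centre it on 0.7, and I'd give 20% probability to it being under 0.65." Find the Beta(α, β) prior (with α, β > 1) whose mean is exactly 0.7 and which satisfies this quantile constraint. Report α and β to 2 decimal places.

α ≈ 40.49, β ≈ 17.35

With mean 0.7 fixed, write α = 0.7s, β = 0.3s where s = α+β.
Need P(θ < 0.65) = 0.2 under Beta(0.7s, 0.3s). Normal approximation: (q−m)/√(m(1−m)/s) ≈ z_{0.2} = -0.842, so s ≈ 0.7·0.3·(-0.842)²/(0.65−0.7)² = 59.5.
At s = 59.5: P(θ<0.65) ≈ 0.197. Adjusting to match 0.2 gives s ≈ 57.84.
So α = 0.7·57.84 ≈ 40.49, β = 0.3·57.84 ≈ 17.35.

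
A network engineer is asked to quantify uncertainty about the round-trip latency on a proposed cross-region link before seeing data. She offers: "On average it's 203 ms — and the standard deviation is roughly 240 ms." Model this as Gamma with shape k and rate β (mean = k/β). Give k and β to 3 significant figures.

k ≈ 0.715, β ≈ 0.00352

For Gamma(k, rate β): mean = k/β, variance = k/β², so CV = 1/√k.
CV = SD/mean = 240/203 = 1.182, hence k = 1/CV² = 0.715.
Then β = k/mean = 0.715/203 = 0.00352.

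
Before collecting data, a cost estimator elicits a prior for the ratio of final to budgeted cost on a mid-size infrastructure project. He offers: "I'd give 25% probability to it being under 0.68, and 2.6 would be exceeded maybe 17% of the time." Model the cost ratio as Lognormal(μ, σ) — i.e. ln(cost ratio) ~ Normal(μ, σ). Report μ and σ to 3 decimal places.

If T ~ Lognormal(μ,σ) then ln T ~ Normal(μ,σ), so the p-quantile of ln T is μ + z_p·σ.
ln(0.68) = -0.3857 and ln(2.6) = 0.9555; z_{0.25} = -0.6745, z_{0.83} = 0.9542.
σ = (0.9555 − -0.3857)/(0.9542 − (-0.6745)) = 0.823.
μ = -0.3857 − (-0.6745)·0.823 = 0.170.

μ ≈ 0.170, σ ≈ 0.823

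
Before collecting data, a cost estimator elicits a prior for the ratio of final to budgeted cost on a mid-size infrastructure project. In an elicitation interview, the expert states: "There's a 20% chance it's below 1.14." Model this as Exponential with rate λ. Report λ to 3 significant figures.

P(T < 1.14) = 1 − e^(−λ·1.14) = 0.2, so λ = −ln(1−0.2)/1.14 = −ln(0.8)/1.14 = 0.196.

λ ≈ 0.196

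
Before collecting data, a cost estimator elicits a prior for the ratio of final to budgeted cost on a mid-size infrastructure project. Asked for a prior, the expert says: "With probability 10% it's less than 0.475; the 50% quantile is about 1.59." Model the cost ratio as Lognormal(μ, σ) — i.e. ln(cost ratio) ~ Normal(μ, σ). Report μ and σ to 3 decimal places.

μ ≈ 0.464, σ ≈ 0.943

If T ~ Lognormal(μ,σ) then ln T ~ Normal(μ,σ), so the p-quantile of ln T is μ + z_p·σ.
ln(0.475) = -0.7444 and ln(1.59) = 0.4637; z_{0.1} = -1.282, z_{0.5} = 0.
σ = (0.4637 − -0.7444)/(0 − (-1.282)) = 0.943.
μ = -0.7444 − (-1.282)·0.943 = 0.464.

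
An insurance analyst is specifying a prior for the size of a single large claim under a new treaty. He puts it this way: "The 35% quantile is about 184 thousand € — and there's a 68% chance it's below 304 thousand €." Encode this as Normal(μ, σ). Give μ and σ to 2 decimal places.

μ = 238.21, σ = 140.68

The p-quantile of Normal(μ,σ) is μ + z_p·σ, with z_{0.35} = -0.3853 and z_{0.68} = 0.4677.
Eliminate σ: μ = (z₂·x₁ − z₁·x₂)/(z₂ − z₁) = (0.4677·184 − (-0.3853)·304)/0.853 = 238.21.
Then σ = (x₂ − x₁)/(z₂ − z₁) = (304 − 184)/0.853 = 140.68.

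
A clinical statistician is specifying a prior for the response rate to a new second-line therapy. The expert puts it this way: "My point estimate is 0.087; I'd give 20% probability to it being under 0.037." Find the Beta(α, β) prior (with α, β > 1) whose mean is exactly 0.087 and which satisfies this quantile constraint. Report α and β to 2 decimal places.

With mean 0.087 fixed, write α = 0.087s, β = 0.913s where s = α+β.
Need P(θ < 0.037) = 0.2 under Beta(0.087s, 0.913s). Normal approximation: (q−m)/√(m(1−m)/s) ≈ z_{0.2} = -0.842, so s ≈ 0.087·0.913·(-0.842)²/(0.037−0.087)² = 22.5.
At s = 22.5: P(θ<0.037) ≈ 0.199. Adjusting to match 0.2 gives s ≈ 22.34.
So α = 0.087·22.34 ≈ 1.94, β = 0.913·22.34 ≈ 20.39.

α ≈ 1.94, β ≈ 20.39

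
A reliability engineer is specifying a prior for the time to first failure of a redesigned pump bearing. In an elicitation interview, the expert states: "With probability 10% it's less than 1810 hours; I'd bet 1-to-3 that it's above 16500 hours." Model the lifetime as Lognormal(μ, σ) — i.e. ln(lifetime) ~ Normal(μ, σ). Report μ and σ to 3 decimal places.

If T ~ Lognormal(μ,σ) then ln T ~ Normal(μ,σ), so the p-quantile of ln T is μ + z_p·σ.
ln(1810) = 7.501 and ln(16500) = 9.711; z_{0.1} = -1.282, z_{0.75} = 0.6745.
σ = (9.711 − 7.501)/(0.6745 − (-1.282)) = 1.130.
μ = 7.501 − (-1.282)·1.130 = 8.949.

μ ≈ 8.949, σ ≈ 1.130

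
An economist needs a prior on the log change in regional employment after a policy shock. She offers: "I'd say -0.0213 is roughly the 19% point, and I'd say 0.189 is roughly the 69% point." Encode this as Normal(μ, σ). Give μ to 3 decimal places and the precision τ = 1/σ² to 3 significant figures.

For Normal(μ,σ), the p-quantile is μ + z_p·σ. Here z_{0.19} = -0.8779, z_{0.69} = 0.4959.
So -0.0213 = μ − 0.8779σ and 0.189 = μ + 0.4959σ.
Subtracting: σ = (0.189 − -0.0213)/(0.4959 − (-0.8779)) = 0.153.
Then μ = -0.0213 − (-0.8779)·0.153 = 0.113.
Precision τ = 1/σ² = 1/0.1531² = 42.7.

μ = 0.113, τ = 42.7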